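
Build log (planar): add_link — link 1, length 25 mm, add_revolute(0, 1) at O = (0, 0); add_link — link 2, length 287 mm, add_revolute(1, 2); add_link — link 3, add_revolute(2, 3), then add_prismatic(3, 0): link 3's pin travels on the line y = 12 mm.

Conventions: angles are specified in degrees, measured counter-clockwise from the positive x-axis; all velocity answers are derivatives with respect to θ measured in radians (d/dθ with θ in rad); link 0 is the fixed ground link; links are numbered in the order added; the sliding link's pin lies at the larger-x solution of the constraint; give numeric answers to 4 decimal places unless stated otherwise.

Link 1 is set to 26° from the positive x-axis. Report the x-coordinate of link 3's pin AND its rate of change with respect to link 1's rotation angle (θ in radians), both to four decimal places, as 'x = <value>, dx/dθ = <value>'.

geometry: r = 25 mm, L = 287 mm, e = 12 mm
crank pin P = (r cos θ, r sin θ) = (22.469851, 10.959279)
h = r sin θ − e = 10.959279 − 12 = -1.040721
x = r cos θ + √(L² − h²) = 22.469851 + 286.998113 = 309.467964
dx/dθ = −r sin θ − h·r cos θ/√(L² − h²) (θ in radians; h = -1.040721) = -10.877798

x = 309.4680, dx/dθ = -10.8778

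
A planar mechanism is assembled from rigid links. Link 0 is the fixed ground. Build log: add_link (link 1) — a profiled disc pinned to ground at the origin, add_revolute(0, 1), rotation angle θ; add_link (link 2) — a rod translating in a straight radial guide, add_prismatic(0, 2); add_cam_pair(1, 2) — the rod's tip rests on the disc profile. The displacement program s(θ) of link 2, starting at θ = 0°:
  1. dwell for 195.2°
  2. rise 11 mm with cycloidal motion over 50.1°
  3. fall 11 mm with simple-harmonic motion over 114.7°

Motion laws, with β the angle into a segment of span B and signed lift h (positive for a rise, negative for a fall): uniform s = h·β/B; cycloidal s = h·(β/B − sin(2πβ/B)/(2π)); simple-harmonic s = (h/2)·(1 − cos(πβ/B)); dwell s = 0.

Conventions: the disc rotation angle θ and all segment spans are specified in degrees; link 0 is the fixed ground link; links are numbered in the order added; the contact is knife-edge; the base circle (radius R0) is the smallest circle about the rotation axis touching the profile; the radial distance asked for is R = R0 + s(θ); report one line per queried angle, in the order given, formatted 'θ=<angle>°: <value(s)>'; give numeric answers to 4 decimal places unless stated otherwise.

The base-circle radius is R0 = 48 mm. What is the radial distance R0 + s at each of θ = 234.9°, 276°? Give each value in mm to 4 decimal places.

seg 1 [0°–195.2°] dwell: s stays 0.0000
seg 2 [195.2°–245.3°] cycloidal, h=11: θ=234.9° here. β=39.7, B=50.1. 11·(0.7924 − sin(2π·0.7924)/(2π)) = 10.4055 → s = 10.4055
seg 2 [195.2°–245.3°] cycloidal, h=11: full span → s += 11 → s = 11.0000
seg 3 [245.3°–360°] simple-harmonic, h=-11: θ=276° here. β=30.7, B=114.7. -11/2·(1 − cos(π·0.2677)) = -1.8325 → s = 9.1675
θ=234.9°: R = R0 + s = 48 + 10.4055 = 58.4055
θ=276°: R = R0 + s = 48 + 9.1675 = 57.1675

θ=234.9°: 58.4055
θ=276°: 57.1675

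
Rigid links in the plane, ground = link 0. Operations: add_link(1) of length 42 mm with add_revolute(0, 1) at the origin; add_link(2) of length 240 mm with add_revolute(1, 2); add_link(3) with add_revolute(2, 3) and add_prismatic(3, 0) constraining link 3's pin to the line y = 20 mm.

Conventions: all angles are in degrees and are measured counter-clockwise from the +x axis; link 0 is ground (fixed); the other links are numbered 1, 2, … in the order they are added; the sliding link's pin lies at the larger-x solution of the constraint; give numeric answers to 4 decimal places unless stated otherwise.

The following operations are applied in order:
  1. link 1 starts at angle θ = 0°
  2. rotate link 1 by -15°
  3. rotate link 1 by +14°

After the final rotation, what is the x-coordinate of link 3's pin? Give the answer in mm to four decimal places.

geometry: r = 42 mm, L = 240 mm, e = 20 mm; θ starts at 0°
rotate link 1 by -15°: θ ← 0° -15° = -15°
rotate link 1 by +14°: θ ← -15° +14° = -1°
crank pin P = (r cos θ, r sin θ) = (41.993603, -0.733001)
h = r sin θ − e = -0.733001 − 20 = -20.733001
x = r cos θ + √(L² − h²) = 41.993603 + 239.102787 = 281.096390

281.0964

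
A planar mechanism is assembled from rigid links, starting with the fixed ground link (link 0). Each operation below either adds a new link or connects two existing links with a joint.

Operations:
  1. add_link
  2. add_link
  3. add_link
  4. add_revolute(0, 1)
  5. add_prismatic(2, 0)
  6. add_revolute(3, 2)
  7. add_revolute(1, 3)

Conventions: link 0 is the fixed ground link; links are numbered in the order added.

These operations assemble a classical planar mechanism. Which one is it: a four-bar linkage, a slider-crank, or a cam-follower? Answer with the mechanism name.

links: 4 (incl. ground); joints: 3 revolute, 1 prismatic, 0 higher (cam) pair, forming one closed loop
4 links, 3 revolutes + 1 prismatic in one loop → slider-crank

slider-crank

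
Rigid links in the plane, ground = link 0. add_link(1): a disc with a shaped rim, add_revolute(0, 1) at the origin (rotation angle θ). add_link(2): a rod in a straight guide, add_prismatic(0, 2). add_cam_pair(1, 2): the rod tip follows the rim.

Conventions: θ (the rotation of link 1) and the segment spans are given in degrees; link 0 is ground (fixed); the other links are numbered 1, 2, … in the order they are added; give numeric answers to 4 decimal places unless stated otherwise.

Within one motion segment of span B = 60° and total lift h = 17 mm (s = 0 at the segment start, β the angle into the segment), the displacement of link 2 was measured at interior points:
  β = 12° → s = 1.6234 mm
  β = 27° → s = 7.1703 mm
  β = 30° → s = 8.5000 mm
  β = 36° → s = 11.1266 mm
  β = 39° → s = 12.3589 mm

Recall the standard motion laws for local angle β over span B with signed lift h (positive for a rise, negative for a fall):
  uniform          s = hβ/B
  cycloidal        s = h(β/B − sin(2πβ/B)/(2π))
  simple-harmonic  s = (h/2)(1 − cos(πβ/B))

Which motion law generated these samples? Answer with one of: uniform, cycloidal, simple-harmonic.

candidates at β/B = r: uniform s = h·r (linear in β); cycloidal s = h·(r − sin(2πr)/(2π)); simple-harmonic s = (h/2)(1 − cos(πr))
β=12°: printed 1.6234 | uniform 3.4000, cycloidal 0.8268, simple-harmonic 1.6234
β=27°: printed 7.1703 | uniform 7.6500, cycloidal 6.8139, simple-harmonic 7.1703
β=30°: printed 8.5000 | uniform 8.5000, cycloidal 8.5000, simple-harmonic 8.5000
β=36°: printed 11.1266 | uniform 10.2000, cycloidal 11.7903, simple-harmonic 11.1266
β=39°: printed 12.3589 | uniform 11.0500, cycloidal 13.2389, simple-harmonic 12.3589
only one law matches every sample → simple-harmonic

simple-harmonic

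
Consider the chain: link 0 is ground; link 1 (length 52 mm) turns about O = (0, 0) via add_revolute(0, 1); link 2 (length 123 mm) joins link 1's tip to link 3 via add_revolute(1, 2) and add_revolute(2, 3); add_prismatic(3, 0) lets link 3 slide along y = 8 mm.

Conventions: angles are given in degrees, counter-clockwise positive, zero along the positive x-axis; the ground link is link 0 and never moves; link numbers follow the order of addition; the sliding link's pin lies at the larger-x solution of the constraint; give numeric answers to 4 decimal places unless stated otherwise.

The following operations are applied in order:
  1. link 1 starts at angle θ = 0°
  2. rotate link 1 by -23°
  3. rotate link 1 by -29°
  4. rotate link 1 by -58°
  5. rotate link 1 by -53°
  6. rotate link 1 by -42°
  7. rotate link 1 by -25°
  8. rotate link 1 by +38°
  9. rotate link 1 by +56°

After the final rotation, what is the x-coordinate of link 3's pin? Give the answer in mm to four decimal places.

geometry: r = 52 mm, L = 123 mm, e = 8 mm; θ starts at 0°
rotate link 1 by -23°: θ ← 0° -23° = -23°
rotate link 1 by -29°: θ ← -23° -29° = -52°
rotate link 1 by -58°: θ ← -52° -58° = -110°
rotate link 1 by -53°: θ ← -110° -53° = -163°
rotate link 1 by -42°: θ ← -163° -42° = -205°
rotate link 1 by -25°: θ ← -205° -25° = -230°
rotate link 1 by +38°: θ ← -230° +38° = -192°
rotate link 1 by +56°: θ ← -192° +56° = -136°
crank pin P = (r cos θ, r sin θ) = (-37.405670, -36.122235)
h = r sin θ − e = -36.122235 − 8 = -44.122235
x = r cos θ + √(L² − h²) = -37.405670 + 114.813886 = 77.408216

77.4082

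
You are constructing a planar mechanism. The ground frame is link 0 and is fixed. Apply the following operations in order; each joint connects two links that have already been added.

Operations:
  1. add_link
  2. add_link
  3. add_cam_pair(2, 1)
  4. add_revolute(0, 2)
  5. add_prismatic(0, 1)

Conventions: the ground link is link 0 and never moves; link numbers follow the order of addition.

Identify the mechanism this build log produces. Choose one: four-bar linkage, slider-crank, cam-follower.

links: 3 (incl. ground); joints: 1 revolute, 1 prismatic, 1 higher (cam) pair, forming one closed loop
3 links, revolute + prismatic + higher pair in one loop → cam-follower

cam-follower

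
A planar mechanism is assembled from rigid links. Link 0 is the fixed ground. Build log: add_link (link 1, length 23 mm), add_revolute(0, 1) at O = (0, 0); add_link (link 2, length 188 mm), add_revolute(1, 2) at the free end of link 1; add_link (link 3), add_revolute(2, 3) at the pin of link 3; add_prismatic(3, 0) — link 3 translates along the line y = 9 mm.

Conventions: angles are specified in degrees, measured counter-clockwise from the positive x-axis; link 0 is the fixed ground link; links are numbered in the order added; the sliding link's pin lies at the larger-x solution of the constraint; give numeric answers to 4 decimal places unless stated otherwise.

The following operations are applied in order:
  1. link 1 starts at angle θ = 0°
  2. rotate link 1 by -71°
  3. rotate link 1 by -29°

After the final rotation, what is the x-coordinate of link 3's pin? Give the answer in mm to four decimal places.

geometry: r = 23 mm, L = 188 mm, e = 9 mm; θ starts at 0°
rotate link 1 by -71°: θ ← 0° -71° = -71°
rotate link 1 by -29°: θ ← -71° -29° = -100°
crank pin P = (r cos θ, r sin θ) = (-3.993908, -22.650578)
h = r sin θ − e = -22.650578 − 9 = -31.650578
x = r cos θ + √(L² − h²) = -3.993908 + 185.316596 = 181.322688

181.3227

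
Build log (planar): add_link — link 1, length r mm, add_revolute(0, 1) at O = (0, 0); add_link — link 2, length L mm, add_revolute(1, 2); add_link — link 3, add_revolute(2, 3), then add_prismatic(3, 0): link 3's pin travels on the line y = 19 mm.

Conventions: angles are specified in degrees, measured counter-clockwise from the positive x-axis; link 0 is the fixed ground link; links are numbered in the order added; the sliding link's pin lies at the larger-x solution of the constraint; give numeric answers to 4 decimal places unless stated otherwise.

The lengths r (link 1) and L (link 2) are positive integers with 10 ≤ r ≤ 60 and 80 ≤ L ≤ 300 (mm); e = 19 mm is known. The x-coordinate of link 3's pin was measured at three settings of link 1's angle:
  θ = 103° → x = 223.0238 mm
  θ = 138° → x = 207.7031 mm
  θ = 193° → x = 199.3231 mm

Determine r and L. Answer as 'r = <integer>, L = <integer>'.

constraint per measurement: (x − r cos θ)² + (r sin θ − e)² = L²
subtracting the θ₁ and θ₂ equations cancels the r² and L² terms:
r = (x₁² − x₂²) / (2[(x₁cos θ₁ + e sin θ₁) − (x₂cos θ₂ + e sin θ₂)]) = 30.0001 → r = 30
L² = (x₁ − r cos θ₁)² + (r sin θ₁ − e)² = 52899.9998 → L = 230.0000 → L = 230
check at θ₃=193°: x = 199.3231 (printed 199.3231) ✓

r = 30, L = 230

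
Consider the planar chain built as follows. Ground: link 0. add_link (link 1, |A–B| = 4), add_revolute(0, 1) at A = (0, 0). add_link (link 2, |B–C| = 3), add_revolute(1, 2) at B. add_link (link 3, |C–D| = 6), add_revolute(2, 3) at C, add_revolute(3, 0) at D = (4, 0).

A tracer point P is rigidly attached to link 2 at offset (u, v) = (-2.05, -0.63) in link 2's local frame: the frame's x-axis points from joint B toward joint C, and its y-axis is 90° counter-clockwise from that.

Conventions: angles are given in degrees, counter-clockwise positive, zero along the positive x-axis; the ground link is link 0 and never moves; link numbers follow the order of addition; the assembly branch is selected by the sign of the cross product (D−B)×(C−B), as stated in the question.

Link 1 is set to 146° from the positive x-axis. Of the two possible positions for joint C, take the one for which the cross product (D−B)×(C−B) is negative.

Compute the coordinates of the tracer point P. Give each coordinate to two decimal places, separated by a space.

A=(0,0), D=(4.00,0)
B = A + 4.00·(cos146°, sin146°) = (-3.3162, 2.2368)
|BD| = 7.6504
circle(B,3.00) ∩ circle(D,6.00): a=2.0606, h=2.1803
  candidates: C₊=(-0.7081,3.7194) cross=16.681; C₋=(-1.9830,-0.4508) cross=-16.681
  branch - wants cross < 0 → take C=(-1.9830,-0.4508) (cross=-16.681)
ex = (C−B)/|BC| = (0.4444,-0.8958); ey = (0.8958,0.4444)
P = B + -2.05·ex + -0.63·ey = (-4.7915,3.7933)

-4.79 3.79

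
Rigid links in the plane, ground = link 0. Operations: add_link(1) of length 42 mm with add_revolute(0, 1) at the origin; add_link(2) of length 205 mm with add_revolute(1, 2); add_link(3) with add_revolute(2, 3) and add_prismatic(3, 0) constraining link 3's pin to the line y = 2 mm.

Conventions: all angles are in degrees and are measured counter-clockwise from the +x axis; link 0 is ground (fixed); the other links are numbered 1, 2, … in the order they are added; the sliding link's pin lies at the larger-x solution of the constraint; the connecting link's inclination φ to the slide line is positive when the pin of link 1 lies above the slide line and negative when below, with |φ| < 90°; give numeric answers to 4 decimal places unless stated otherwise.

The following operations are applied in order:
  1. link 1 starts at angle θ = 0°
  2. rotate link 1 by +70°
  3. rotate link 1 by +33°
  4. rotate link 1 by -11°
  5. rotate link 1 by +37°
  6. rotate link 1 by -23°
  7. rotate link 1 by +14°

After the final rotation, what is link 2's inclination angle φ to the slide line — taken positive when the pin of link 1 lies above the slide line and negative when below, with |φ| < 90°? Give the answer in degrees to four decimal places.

geometry: r = 42 mm, L = 205 mm, e = 2 mm; θ starts at 0°
rotate link 1 by +70°: θ ← 0° +70° = 70°
rotate link 1 by +33°: θ ← 70° +33° = 103°
rotate link 1 by -11°: θ ← 103° -11° = 92°
rotate link 1 by +37°: θ ← 92° +37° = 129°
rotate link 1 by -23°: θ ← 129° -23° = 106°
rotate link 1 by +14°: θ ← 106° +14° = 120°
h = r sin θ − e = 36.373067 − 2 = 34.373067
sin φ = h / L = 34.373067 / 205 = 0.16767350
φ = arcsin(0.16767350) = 9.652579°

9.6526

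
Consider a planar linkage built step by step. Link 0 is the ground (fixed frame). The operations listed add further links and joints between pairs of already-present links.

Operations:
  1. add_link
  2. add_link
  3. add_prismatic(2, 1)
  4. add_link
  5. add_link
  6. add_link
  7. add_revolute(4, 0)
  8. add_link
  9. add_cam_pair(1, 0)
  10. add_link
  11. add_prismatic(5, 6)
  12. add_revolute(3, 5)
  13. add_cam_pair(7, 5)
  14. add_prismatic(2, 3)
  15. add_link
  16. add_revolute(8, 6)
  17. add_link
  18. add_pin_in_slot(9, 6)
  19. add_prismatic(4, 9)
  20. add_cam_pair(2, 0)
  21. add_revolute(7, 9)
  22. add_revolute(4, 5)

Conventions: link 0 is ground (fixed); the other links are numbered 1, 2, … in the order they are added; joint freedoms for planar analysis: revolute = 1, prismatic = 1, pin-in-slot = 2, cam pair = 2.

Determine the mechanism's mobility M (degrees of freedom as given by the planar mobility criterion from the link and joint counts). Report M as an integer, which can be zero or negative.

L=1 J1=0 J2=0
add link → L=2 J1=0 J2=0
add link → L=3 J1=0 J2=0
P@2,1 dof=1 J1 → L=3 J1=1 J2=0
add link → L=4 J1=1 J2=0
add link → L=5 J1=1 J2=0
add link → L=6 J1=1 J2=0
R@4,0 dof=1 J1 → L=6 J1=2 J2=0
add link → L=7 J1=2 J2=0
C@1,0 dof=2 J2 → L=7 J1=2 J2=1
add link → L=8 J1=2 J2=1
P@5,6 dof=1 J1 → L=8 J1=3 J2=1
R@3,5 dof=1 J1 → L=8 J1=4 J2=1
C@7,5 dof=2 J2 → L=8 J1=4 J2=2
P@2,3 dof=1 J1 → L=8 J1=5 J2=2
add link → L=9 J1=5 J2=2
R@8,6 dof=1 J1 → L=9 J1=6 J2=2
add link → L=10 J1=6 J2=2
PS@9,6 dof=2 J2 → L=10 J1=6 J2=3
P@4,9 dof=1 J1 → L=10 J1=7 J2=3
C@2,0 dof=2 J2 → L=10 J1=7 J2=4
R@7,9 dof=1 J1 → L=10 J1=8 J2=4
R@4,5 dof=1 J1 → L=10 J1=9 J2=4
M=3(L−1)−2J1−J2=3·9−2·9−4=5

M = 5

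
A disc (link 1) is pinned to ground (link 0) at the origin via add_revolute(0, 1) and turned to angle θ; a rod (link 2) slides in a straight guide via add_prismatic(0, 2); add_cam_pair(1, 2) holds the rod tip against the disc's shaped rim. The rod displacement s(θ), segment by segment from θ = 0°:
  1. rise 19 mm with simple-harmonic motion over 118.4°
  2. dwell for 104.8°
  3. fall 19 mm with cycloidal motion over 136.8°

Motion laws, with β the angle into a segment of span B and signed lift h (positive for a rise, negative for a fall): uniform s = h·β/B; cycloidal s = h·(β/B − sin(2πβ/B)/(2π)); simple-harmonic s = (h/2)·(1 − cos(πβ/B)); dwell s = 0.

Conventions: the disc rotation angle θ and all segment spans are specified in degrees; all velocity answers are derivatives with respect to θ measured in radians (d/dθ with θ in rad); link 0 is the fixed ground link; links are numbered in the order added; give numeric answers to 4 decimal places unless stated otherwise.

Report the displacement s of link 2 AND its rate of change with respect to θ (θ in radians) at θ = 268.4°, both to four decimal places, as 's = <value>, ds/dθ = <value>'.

segment 1 (0° to 118.4°, simple-harmonic, h = 19) is passed completely: s = 0.0000 + (19) = 19.0000
segment 2 (118.4° to 223.2°, dwell): s unchanged at 19.0000
θ = 268.4° falls in segment 3 (223.2° to 360°, cycloidal, h = -19): β = 268.4 − 223.2 = 45.2°, B = 136.8°; Δs = -19·(0.3304 − sin(2π·0.3304)/(2π)) = -3.6316; s = 19.0000 − 3.6316 = 15.3684
velocity in seg [223.2°–360°] (cycloidal), θ in radians: β = 45.2° = 0.7889 rad, B = 136.8° = 2.3876 rad; ds/dθ = (h/B)(1 − cos(2πβ/B)) = ((-19)/2.3876)(1 − cos(2π·0.3304)) = -11.809344 mm/rad

s = 15.3684, ds/dθ = -11.8093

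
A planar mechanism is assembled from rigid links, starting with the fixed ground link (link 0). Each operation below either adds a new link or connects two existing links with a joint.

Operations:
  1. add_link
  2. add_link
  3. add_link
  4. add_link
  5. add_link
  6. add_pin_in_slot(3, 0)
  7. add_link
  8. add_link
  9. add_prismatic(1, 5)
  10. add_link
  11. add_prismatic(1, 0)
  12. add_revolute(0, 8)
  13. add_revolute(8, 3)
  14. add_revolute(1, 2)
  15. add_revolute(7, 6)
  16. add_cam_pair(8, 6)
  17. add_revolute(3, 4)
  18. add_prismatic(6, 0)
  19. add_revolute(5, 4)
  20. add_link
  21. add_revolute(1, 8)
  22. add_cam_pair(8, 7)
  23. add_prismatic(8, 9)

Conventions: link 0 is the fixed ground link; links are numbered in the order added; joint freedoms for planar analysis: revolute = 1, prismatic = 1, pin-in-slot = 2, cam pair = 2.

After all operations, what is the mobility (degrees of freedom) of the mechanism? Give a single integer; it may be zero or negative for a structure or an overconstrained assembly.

L=1 J1=0 J2=0
add link → L=2 J1=0 J2=0
add link → L=3 J1=0 J2=0
add link → L=4 J1=0 J2=0
add link → L=5 J1=0 J2=0
add link → L=6 J1=0 J2=0
PS@3,0 dof=2 J2 → L=6 J1=0 J2=1
add link → L=7 J1=0 J2=1
add link → L=8 J1=0 J2=1
P@1,5 dof=1 J1 → L=8 J1=1 J2=1
add link → L=9 J1=1 J2=1
P@1,0 dof=1 J1 → L=9 J1=2 J2=1
R@0,8 dof=1 J1 → L=9 J1=3 J2=1
R@8,3 dof=1 J1 → L=9 J1=4 J2=1
R@1,2 dof=1 J1 → L=9 J1=5 J2=1
R@7,6 dof=1 J1 → L=9 J1=6 J2=1
C@8,6 dof=2 J2 → L=9 J1=6 J2=2
R@3,4 dof=1 J1 → L=9 J1=7 J2=2
P@6,0 dof=1 J1 → L=9 J1=8 J2=2
R@5,4 dof=1 J1 → L=9 J1=9 J2=2
add link → L=10 J1=9 J2=2
R@1,8 dof=1 J1 → L=10 J1=10 J2=2
C@8,7 dof=2 J2 → L=10 J1=10 J2=3
P@8,9 dof=1 J1 → L=10 J1=11 J2=3
M=3(L−1)−2J1−J2=3·9−2·11−3=2

M = 2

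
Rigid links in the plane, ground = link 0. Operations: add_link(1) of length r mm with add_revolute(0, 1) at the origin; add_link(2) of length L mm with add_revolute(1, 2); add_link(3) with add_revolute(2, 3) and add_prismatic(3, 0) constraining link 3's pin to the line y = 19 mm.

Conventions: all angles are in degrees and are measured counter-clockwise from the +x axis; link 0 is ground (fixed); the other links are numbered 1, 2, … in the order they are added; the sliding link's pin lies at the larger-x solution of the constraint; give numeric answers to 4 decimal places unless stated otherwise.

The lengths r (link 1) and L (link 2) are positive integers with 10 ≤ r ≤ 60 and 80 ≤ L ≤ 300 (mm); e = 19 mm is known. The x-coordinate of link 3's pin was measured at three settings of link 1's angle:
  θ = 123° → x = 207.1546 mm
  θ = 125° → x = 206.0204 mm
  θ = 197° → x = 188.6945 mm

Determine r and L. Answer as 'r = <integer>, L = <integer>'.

constraint per measurement: (x − r cos θ)² + (r sin θ − e)² = L²
subtracting the θ₁ and θ₂ equations cancels the r² and L² terms:
r = (x₁² − x₂²) / (2[(x₁cos θ₁ + e sin θ₁) − (x₂cos θ₂ + e sin θ₂)]) = 41.0007 → r = 41
L² = (x₁ − r cos θ₁)² + (r sin θ₁ − e)² = 52899.9870 → L = 230.0000 → L = 230
check at θ₃=197°: x = 188.6945 (printed 188.6945) ✓

r = 41, L = 230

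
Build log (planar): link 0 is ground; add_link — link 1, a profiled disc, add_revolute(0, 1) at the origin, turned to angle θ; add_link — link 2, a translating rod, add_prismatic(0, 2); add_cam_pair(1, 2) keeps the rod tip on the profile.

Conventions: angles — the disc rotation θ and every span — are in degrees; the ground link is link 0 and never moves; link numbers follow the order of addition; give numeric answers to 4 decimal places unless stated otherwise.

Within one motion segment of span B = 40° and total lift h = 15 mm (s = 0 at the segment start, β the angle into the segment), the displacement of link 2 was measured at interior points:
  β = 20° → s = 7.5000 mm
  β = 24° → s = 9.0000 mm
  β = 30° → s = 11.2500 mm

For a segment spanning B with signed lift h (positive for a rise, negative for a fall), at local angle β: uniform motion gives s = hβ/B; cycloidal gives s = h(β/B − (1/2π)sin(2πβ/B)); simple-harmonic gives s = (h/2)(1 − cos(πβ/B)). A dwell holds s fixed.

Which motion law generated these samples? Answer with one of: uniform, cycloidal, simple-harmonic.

candidates at β/B = r: uniform s = h·r (linear in β); cycloidal s = h·(r − sin(2πr)/(2π)); simple-harmonic s = (h/2)(1 − cos(πr))
β=20°: printed 7.5000 | uniform 7.5000, cycloidal 7.5000, simple-harmonic 7.5000
β=24°: printed 9.0000 | uniform 9.0000, cycloidal 10.4032, simple-harmonic 9.8176
β=30°: printed 11.2500 | uniform 11.2500, cycloidal 13.6373, simple-harmonic 12.8033
only one law matches every sample → uniform

uniform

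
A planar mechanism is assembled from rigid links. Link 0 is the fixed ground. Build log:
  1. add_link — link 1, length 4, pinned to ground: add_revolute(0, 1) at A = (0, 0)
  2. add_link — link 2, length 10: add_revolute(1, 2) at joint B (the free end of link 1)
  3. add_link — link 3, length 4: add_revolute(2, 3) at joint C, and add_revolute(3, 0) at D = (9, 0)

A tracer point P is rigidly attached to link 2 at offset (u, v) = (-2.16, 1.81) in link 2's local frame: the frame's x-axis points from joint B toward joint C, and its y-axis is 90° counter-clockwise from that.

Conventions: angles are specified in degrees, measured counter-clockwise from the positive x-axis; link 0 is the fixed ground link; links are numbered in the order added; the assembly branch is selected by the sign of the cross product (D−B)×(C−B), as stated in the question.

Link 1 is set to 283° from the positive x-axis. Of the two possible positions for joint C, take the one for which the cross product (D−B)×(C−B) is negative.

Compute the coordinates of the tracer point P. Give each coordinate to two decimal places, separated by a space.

A=(0,0), D=(9.00,0)
B = A + 4.00·(cos283°, sin283°) = (0.8998, -3.8975)
|BD| = 8.9891
circle(B,10.00) ∩ circle(D,4.00): a=9.1669, h=3.9960
  candidates: C₊=(7.4276,3.6780) cross=35.921; C₋=(10.8928,-3.5238) cross=-35.921
  branch - wants cross < 0 → take C=(10.8928,-3.5238) (cross=-35.921)
ex = (C−B)/|BC| = (0.9993,0.0374); ey = (-0.0374,0.9993)
P = B + -2.16·ex + 1.81·ey = (-1.3263,-2.1695)

-1.33 -2.17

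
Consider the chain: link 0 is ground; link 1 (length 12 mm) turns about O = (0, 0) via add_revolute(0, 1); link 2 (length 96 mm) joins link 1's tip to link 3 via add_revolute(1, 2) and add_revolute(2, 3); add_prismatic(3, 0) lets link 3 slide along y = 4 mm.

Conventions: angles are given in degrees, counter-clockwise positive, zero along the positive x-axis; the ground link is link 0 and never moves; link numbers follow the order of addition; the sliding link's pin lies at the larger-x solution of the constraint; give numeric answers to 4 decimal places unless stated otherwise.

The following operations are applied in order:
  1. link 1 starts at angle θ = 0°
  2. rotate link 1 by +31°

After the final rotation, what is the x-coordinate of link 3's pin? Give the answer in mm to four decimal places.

geometry: r = 12 mm, L = 96 mm, e = 4 mm; θ starts at 0°
rotate link 1 by +31°: θ ← 0° +31° = 31°
crank pin P = (r cos θ, r sin θ) = (10.286008, 6.180457)
h = r sin θ − e = 6.180457 − 4 = 2.180457
x = r cos θ + √(L² − h²) = 10.286008 + 95.975234 = 106.261242

106.2612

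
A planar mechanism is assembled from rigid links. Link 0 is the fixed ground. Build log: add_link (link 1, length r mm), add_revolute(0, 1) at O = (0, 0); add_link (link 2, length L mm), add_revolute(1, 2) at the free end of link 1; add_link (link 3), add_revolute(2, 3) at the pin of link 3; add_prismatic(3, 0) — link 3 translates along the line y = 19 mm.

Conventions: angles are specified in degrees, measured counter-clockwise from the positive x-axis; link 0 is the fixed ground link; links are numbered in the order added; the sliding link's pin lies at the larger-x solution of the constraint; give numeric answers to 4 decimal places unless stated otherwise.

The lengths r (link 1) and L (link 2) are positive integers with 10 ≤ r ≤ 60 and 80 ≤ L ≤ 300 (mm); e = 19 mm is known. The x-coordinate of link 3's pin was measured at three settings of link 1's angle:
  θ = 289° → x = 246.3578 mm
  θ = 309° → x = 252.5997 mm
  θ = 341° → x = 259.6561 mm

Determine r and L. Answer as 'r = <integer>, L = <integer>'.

constraint per measurement: (x − r cos θ)² + (r sin θ − e)² = L²
subtracting the θ₁ and θ₂ equations cancels the r² and L² terms:
r = (x₁² − x₂²) / (2[(x₁cos θ₁ + e sin θ₁) − (x₂cos θ₂ + e sin θ₂)]) = 19.0000 → r = 19
L² = (x₁ − r cos θ₁)² + (r sin θ₁ − e)² = 59048.9924 → L = 243.0000 → L = 243
check at θ₃=341°: x = 259.6561 (printed 259.6561) ✓

r = 19, L = 243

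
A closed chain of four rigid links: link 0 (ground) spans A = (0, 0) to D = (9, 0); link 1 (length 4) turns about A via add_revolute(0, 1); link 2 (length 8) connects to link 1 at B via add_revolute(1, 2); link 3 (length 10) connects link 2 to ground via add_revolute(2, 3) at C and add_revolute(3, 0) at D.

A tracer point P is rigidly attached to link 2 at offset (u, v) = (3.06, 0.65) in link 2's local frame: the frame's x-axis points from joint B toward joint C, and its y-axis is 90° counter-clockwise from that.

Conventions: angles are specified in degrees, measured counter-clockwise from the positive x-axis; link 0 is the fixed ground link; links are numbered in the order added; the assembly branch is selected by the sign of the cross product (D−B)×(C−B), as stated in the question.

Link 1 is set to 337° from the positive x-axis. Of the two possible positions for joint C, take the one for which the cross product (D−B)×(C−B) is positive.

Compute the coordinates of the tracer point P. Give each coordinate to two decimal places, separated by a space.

A=(0,0), D=(9.00,0)
B = A + 4.00·(cos337°, sin337°) = (3.6820, -1.5629)
|BD| = 5.5429
circle(B,8.00) ∩ circle(D,10.00): a=-0.4760, h=7.9858
  candidates: C₊=(0.9736,5.9647) cross=44.265; C₋=(5.4771,-9.3589) cross=-44.265
  branch + wants cross > 0 → take C=(0.9736,5.9647) (cross=44.265)
ex = (C−B)/|BC| = (-0.3386,0.9409); ey = (-0.9409,-0.3386)
P = B + 3.06·ex + 0.65·ey = (2.0344,1.0963)

2.03 1.10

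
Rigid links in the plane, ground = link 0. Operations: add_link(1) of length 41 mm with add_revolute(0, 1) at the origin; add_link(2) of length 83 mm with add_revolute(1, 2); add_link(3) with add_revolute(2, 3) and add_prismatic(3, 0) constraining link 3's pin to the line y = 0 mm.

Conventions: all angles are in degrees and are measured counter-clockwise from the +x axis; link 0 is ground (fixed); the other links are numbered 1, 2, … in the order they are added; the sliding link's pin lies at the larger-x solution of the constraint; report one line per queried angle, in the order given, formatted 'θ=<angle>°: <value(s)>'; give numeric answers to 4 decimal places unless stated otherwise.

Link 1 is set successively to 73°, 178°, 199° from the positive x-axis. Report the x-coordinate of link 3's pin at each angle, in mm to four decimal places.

geometry: r = 41 mm, L = 83 mm, e = 0 mm
θ=73°: crank pin P = (r cos θ, r sin θ) = (11.987240, 39.208495)
θ=73°: h = r sin θ − e = 39.208495 − 0 = 39.208495
θ=73°: x = r cos θ + √(L² − h²) = 11.987240 + 73.155273 = 85.142513
θ=178°: crank pin P = (r cos θ, r sin θ) = (-40.975024, 1.430879)
θ=178°: h = r sin θ − e = 1.430879 − 0 = 1.430879
θ=178°: x = r cos θ + √(L² − h²) = -40.975024 + 82.987665 = 42.012641
θ=199°: crank pin P = (r cos θ, r sin θ) = (-38.766262, -13.348294)
θ=199°: h = r sin θ − e = -13.348294 − 0 = -13.348294
θ=199°: x = r cos θ + √(L² − h²) = -38.766262 + 81.919613 = 43.153352

θ=73°: 85.1425
θ=178°: 42.0126
θ=199°: 43.1534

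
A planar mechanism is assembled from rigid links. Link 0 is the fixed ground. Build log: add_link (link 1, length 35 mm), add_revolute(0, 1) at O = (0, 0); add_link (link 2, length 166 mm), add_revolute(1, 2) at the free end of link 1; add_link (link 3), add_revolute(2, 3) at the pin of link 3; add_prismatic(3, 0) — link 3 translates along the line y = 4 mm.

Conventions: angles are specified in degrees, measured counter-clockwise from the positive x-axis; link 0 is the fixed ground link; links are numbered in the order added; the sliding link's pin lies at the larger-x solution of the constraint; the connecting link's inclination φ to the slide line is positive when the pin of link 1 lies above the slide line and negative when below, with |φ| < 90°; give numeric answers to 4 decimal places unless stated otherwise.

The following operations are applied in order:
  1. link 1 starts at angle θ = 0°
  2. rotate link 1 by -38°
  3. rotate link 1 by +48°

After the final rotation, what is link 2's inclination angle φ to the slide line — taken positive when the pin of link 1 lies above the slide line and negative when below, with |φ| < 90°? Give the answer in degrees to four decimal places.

geometry: r = 35 mm, L = 166 mm, e = 4 mm; θ starts at 0°
rotate link 1 by -38°: θ ← 0° -38° = -38°
rotate link 1 by +48°: θ ← -38° +48° = 10°
h = r sin θ − e = 6.077686 − 4 = 2.077686
sin φ = h / L = 2.077686 / 166 = 0.01251618
φ = arcsin(0.01251618) = 0.717143°

0.7171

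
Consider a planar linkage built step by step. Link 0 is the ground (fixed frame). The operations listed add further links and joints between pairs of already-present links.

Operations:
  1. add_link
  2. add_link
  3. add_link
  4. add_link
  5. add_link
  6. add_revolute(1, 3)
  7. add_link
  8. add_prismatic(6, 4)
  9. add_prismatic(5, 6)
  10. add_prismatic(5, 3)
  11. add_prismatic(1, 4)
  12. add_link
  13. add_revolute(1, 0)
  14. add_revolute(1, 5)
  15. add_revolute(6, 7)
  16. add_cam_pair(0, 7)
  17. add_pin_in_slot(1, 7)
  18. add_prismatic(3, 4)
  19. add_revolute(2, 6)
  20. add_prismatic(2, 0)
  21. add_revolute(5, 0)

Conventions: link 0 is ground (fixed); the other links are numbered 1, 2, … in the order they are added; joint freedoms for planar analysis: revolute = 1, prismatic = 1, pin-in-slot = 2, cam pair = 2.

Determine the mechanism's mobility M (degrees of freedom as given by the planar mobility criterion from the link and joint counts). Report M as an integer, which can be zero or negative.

(L,J1,J2)=(1,0,0); link0 fixed
link1: (2,0,0)
link2: (3,0,0)
link3: (4,0,0)
link4: (5,0,0)
link5: (6,0,0)
R 1-3 [J1]: (6,1,0)
link6: (7,1,0)
P 6-4 [J1]: (7,2,0)
P 5-6 [J1]: (7,3,0)
P 5-3 [J1]: (7,4,0)
P 1-4 [J1]: (7,5,0)
link7: (8,5,0)
R 1-0 [J1]: (8,6,0)
R 1-5 [J1]: (8,7,0)
R 6-7 [J1]: (8,8,0)
C 0-7 [J2]: (8,8,1)
PS 1-7 [J2]: (8,8,2)
P 3-4 [J1]: (8,9,2)
R 2-6 [J1]: (8,10,2)
P 2-0 [J1]: (8,11,2)
R 5-0 [J1]: (8,12,2)
Grübler: 3·7 − 2·12 − 2 = -5

M = -5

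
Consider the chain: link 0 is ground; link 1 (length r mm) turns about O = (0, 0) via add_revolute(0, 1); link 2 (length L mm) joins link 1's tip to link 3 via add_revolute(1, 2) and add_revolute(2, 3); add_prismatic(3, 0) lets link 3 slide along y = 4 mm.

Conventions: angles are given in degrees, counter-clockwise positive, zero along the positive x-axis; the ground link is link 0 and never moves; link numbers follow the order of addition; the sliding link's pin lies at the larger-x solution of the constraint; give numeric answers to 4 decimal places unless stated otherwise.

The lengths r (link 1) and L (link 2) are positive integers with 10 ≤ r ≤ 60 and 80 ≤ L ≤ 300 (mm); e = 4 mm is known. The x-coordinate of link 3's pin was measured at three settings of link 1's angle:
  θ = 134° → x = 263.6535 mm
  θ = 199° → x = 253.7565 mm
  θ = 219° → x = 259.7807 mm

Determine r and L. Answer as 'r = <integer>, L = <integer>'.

constraint per measurement: (x − r cos θ)² + (r sin θ − e)² = L²
subtracting the θ₁ and θ₂ equations cancels the r² and L² terms:
r = (x₁² − x₂²) / (2[(x₁cos θ₁ + e sin θ₁) − (x₂cos θ₂ + e sin θ₂)]) = 42.0000 → r = 42
L² = (x₁ − r cos θ₁)² + (r sin θ₁ − e)² = 86435.9952 → L = 294.0000 → L = 294
check at θ₃=219°: x = 259.7807 (printed 259.7807) ✓

r = 42, L = 294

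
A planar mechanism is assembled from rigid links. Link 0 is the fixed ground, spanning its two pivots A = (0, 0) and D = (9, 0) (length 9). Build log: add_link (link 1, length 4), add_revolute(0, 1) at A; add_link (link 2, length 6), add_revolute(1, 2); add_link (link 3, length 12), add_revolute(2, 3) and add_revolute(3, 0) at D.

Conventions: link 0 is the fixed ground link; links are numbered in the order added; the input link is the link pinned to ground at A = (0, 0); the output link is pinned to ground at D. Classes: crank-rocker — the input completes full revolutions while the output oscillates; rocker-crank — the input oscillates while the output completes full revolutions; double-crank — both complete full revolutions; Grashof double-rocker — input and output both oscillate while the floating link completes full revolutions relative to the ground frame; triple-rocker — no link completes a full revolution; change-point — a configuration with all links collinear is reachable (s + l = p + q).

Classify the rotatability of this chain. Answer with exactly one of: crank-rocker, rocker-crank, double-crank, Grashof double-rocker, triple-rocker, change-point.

lengths: ground=9, input=4, coupler=6, output=12
sorted: s=4 (shortest), l=12 (longest), p+q=15
s + l = 16 vs p + q = 15
s + l > p + q → non-Grashof → no link fully rotates → triple-rocker

triple-rocker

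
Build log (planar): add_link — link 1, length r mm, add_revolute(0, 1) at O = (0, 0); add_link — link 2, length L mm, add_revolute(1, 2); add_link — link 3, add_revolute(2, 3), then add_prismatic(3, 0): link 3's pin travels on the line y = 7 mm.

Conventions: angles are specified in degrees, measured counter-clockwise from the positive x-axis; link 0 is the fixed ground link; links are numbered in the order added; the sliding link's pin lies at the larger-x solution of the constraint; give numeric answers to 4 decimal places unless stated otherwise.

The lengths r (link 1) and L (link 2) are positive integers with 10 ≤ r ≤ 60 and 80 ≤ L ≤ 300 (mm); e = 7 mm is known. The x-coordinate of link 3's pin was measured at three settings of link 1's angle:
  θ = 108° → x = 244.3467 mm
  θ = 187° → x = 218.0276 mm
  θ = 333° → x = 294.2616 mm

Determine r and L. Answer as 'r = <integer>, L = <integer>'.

constraint per measurement: (x − r cos θ)² + (r sin θ − e)² = L²
subtracting the θ₁ and θ₂ equations cancels the r² and L² terms:
r = (x₁² − x₂²) / (2[(x₁cos θ₁ + e sin θ₁) − (x₂cos θ₂ + e sin θ₂)]) = 41.0000 → r = 41
L² = (x₁ − r cos θ₁)² + (r sin θ₁ − e)² = 67081.0006 → L = 259.0000 → L = 259
check at θ₃=333°: x = 294.2616 (printed 294.2616) ✓

r = 41, L = 259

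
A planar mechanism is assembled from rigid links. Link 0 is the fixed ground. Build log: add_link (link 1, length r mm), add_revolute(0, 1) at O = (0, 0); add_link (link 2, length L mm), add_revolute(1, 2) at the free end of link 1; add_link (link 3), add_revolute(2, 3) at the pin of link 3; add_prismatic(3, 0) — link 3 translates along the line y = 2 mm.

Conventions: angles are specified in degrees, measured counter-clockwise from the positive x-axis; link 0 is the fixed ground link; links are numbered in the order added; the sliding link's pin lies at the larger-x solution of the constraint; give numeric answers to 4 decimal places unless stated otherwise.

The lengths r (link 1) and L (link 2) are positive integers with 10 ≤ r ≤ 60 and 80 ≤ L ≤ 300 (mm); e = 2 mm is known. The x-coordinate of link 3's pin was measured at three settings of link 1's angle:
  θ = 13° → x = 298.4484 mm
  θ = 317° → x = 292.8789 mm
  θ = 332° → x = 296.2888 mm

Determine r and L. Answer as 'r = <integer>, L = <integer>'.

constraint per measurement: (x − r cos θ)² + (r sin θ − e)² = L²
subtracting the θ₁ and θ₂ equations cancels the r² and L² terms:
r = (x₁² − x₂²) / (2[(x₁cos θ₁ + e sin θ₁) − (x₂cos θ₂ + e sin θ₂)]) = 20.9998 → r = 21
L² = (x₁ − r cos θ₁)² + (r sin θ₁ − e)² = 77283.9857 → L = 278.0000 → L = 278
check at θ₃=332°: x = 296.2888 (printed 296.2888) ✓

r = 21, L = 278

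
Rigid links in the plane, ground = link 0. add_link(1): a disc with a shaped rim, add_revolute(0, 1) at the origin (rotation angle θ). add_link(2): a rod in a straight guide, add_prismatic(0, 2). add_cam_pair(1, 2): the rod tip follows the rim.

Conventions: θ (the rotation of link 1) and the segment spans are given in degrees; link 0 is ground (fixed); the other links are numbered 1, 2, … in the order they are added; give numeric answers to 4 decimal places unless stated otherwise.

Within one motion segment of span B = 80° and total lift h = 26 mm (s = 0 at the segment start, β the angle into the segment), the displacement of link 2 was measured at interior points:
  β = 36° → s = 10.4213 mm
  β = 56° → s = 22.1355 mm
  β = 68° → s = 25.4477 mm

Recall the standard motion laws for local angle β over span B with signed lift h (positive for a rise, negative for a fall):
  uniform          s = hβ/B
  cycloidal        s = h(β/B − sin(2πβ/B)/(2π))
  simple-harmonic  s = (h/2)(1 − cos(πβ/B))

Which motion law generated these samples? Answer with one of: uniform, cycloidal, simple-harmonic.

candidates at β/B = r: uniform s = h·r (linear in β); cycloidal s = h·(r − sin(2πr)/(2π)); simple-harmonic s = (h/2)(1 − cos(πr))
β=36°: printed 10.4213 | uniform 11.7000, cycloidal 10.4213, simple-harmonic 10.9664
β=56°: printed 22.1355 | uniform 18.2000, cycloidal 22.1355, simple-harmonic 20.6412
β=68°: printed 25.4477 | uniform 22.1000, cycloidal 25.4477, simple-harmonic 24.5831
only one law matches every sample → cycloidal

cycloidal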